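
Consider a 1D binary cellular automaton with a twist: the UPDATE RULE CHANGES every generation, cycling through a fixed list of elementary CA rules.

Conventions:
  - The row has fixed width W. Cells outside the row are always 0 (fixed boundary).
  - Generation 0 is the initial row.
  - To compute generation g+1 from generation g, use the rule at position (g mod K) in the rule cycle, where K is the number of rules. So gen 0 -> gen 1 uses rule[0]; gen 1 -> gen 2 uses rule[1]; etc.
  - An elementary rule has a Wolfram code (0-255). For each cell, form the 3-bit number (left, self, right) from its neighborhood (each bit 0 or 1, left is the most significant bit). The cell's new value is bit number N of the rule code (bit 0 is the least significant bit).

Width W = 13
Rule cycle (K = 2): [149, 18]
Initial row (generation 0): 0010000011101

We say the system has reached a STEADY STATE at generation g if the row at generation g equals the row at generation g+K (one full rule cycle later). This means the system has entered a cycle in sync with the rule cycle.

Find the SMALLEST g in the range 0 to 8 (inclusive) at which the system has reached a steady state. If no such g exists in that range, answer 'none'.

Gen 0: 0010000011101
Gen 1 (rule 149): 1011111001001
Gen 2 (rule 18): 0000000110110
Gen 3 (rule 149): 1111110000001
Gen 4 (rule 18): 0000001000010
Gen 5 (rule 149): 1111101111011
Gen 6 (rule 18): 0000000000000
Gen 7 (rule 149): 1111111111111
Gen 8 (rule 18): 0000000000000
Gen 9 (rule 149): 1111111111111
Gen 10 (rule 18): 0000000000000

Answer: 6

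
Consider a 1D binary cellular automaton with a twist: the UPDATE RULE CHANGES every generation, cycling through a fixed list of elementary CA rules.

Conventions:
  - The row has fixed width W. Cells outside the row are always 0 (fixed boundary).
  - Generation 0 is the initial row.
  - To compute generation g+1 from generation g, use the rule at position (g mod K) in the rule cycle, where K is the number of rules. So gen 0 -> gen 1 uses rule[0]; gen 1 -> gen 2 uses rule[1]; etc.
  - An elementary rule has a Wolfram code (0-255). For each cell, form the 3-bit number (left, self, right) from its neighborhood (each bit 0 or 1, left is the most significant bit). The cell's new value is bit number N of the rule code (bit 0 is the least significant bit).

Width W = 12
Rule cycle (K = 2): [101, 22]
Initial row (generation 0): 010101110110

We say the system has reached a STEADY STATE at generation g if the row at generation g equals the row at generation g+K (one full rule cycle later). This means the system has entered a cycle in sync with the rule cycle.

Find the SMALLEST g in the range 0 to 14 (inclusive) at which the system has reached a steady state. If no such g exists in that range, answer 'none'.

Gen 0: 010101110110
Gen 1 (rule 101): 011110011010
Gen 2 (rule 22): 100001100011
Gen 3 (rule 101): 101100101001
Gen 4 (rule 22): 100011101111
Gen 5 (rule 101): 101000110001
Gen 6 (rule 22): 101101001011
Gen 7 (rule 101): 110111001101
Gen 8 (rule 22): 000000110001
Gen 9 (rule 101): 111110010101
Gen 10 (rule 22): 000001110101
Gen 11 (rule 101): 111100011111
Gen 12 (rule 22): 000010100000
Gen 13 (rule 101): 111011101111
Gen 14 (rule 22): 000000000000
Gen 15 (rule 101): 111111111111
Gen 16 (rule 22): 000000000000

Answer: 14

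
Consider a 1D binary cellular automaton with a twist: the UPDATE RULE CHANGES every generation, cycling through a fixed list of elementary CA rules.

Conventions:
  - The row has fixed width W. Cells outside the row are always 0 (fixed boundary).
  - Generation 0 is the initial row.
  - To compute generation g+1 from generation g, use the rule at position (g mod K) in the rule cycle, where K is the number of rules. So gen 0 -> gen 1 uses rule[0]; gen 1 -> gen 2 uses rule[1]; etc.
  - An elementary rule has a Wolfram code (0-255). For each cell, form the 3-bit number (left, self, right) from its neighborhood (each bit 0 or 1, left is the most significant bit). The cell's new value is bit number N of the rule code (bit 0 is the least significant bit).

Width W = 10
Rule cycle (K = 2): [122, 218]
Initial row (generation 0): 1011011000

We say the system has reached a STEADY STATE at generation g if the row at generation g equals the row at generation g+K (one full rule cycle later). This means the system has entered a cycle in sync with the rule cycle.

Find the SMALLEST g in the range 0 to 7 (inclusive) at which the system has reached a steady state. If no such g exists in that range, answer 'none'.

Answer: none

Derivation:
Gen 0: 1011011000
Gen 1 (rule 122): 0111111100
Gen 2 (rule 218): 1111111110
Gen 3 (rule 122): 1000000011
Gen 4 (rule 218): 0100000111
Gen 5 (rule 122): 1010001101
Gen 6 (rule 218): 0001011100
Gen 7 (rule 122): 0010110110
Gen 8 (rule 218): 0100110111
Gen 9 (rule 122): 1011111101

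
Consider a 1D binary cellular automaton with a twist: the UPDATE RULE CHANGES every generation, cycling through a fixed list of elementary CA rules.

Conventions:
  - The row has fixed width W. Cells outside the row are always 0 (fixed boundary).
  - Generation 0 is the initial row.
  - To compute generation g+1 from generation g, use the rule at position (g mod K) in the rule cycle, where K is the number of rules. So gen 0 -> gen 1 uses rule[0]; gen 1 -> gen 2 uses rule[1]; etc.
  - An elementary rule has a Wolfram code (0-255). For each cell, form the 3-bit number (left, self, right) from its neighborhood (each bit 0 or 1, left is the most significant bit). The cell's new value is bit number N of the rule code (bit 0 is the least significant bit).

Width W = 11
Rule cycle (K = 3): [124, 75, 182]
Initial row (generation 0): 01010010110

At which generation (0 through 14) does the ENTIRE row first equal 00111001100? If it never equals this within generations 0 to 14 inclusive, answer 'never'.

Answer: never

Derivation:
Gen 0: 01010010110
Gen 1 (rule 124): 01111011111
Gen 2 (rule 75): 11001010001
Gen 3 (rule 182): 00111111011
Gen 4 (rule 124): 00100001111
Gen 5 (rule 75): 11001111001
Gen 6 (rule 182): 00110110111
Gen 7 (rule 124): 00111111101
Gen 8 (rule 75): 11100000100
Gen 9 (rule 182): 01010001110
Gen 10 (rule 124): 01111001011
Gen 11 (rule 75): 11001010011
Gen 12 (rule 182): 00111111100
Gen 13 (rule 124): 00100000110
Gen 14 (rule 75): 11001111110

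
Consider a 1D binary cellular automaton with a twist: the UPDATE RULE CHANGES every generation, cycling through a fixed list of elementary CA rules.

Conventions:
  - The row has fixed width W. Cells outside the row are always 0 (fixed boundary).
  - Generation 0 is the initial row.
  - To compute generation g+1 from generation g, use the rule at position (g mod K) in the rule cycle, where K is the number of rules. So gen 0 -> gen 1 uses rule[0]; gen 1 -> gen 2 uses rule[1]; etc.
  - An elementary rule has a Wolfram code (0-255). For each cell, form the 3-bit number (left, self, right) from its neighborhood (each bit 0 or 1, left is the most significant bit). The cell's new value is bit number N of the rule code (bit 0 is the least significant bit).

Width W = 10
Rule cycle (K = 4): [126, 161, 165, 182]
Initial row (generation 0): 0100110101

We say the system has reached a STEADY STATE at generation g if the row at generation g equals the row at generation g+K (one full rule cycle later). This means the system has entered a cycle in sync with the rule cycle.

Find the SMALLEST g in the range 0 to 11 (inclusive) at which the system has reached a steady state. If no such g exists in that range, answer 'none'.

Answer: none

Derivation:
Gen 0: 0100110101
Gen 1 (rule 126): 1111111111
Gen 2 (rule 161): 0111111110
Gen 3 (rule 165): 0011111100
Gen 4 (rule 182): 0101111010
Gen 5 (rule 126): 1111001111
Gen 6 (rule 161): 0110000110
Gen 7 (rule 165): 0000110000
Gen 8 (rule 182): 0001001000
Gen 9 (rule 126): 0011111100
Gen 10 (rule 161): 1001111001
Gen 11 (rule 165): 1000110001
Gen 12 (rule 182): 1101001011
Gen 13 (rule 126): 1111111111
Gen 14 (rule 161): 0111111110
Gen 15 (rule 165): 0011111100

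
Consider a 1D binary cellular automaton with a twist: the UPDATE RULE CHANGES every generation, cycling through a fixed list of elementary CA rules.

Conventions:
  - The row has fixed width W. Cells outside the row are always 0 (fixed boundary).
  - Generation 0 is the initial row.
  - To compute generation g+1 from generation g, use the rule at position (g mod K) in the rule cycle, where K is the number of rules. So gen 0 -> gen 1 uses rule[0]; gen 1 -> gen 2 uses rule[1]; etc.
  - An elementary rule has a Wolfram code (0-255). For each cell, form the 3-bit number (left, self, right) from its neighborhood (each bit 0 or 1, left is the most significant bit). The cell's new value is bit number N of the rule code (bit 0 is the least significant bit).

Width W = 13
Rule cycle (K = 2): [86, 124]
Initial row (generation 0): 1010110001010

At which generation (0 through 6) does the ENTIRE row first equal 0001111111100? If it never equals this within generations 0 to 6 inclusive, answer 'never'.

Gen 0: 1010110001010
Gen 1 (rule 86): 1010011011011
Gen 2 (rule 124): 1111011111111
Gen 3 (rule 86): 0001000000001
Gen 4 (rule 124): 0001100000001
Gen 5 (rule 86): 0010110000011
Gen 6 (rule 124): 0011111000011

Answer: never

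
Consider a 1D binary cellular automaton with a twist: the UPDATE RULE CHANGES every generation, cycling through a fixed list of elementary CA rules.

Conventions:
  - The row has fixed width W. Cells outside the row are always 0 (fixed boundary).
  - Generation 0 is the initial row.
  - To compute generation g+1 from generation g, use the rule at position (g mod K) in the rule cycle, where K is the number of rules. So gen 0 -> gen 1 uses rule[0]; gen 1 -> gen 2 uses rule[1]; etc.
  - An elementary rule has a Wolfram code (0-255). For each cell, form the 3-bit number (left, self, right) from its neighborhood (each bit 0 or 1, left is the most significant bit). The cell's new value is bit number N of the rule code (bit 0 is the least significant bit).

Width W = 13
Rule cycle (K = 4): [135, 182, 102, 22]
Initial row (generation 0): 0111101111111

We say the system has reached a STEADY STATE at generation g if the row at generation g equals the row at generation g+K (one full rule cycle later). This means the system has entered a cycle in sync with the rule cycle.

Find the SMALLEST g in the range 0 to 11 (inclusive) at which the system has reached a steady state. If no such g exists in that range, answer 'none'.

Gen 0: 0111101111111
Gen 1 (rule 135): 1011000111110
Gen 2 (rule 182): 1100101011101
Gen 3 (rule 102): 0101111100111
Gen 4 (rule 22): 1100000011000
Gen 5 (rule 135): 0001111100011
Gen 6 (rule 182): 0010111010100
Gen 7 (rule 102): 0111001111100
Gen 8 (rule 22): 1000110000010
Gen 9 (rule 135): 1011000111110
Gen 10 (rule 182): 1100101011101
Gen 11 (rule 102): 0101111100111
Gen 12 (rule 22): 1100000011000
Gen 13 (rule 135): 0001111100011
Gen 14 (rule 182): 0010111010100
Gen 15 (rule 102): 0111001111100

Answer: none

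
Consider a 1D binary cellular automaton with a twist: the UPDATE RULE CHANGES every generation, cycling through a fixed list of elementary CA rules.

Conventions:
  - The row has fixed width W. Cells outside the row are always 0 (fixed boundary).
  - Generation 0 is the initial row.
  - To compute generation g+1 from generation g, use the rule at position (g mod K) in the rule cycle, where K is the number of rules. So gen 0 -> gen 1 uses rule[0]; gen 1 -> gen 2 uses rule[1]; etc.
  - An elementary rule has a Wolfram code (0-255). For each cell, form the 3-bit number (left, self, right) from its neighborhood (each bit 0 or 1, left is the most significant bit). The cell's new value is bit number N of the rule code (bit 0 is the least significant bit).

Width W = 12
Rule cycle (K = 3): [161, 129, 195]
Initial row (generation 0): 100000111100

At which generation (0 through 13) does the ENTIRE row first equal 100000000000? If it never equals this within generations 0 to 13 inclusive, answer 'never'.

Gen 0: 100000111100
Gen 1 (rule 161): 001110011001
Gen 2 (rule 129): 100100000000
Gen 3 (rule 195): 001001111111
Gen 4 (rule 161): 100000111110
Gen 5 (rule 129): 001110011100
Gen 6 (rule 195): 110110101101
Gen 7 (rule 161): 001001010010
Gen 8 (rule 129): 100000000000
Gen 9 (rule 195): 001111111111
Gen 10 (rule 161): 100111111110
Gen 11 (rule 129): 000011111100
Gen 12 (rule 195): 111101111101
Gen 13 (rule 161): 011010111010

Answer: 8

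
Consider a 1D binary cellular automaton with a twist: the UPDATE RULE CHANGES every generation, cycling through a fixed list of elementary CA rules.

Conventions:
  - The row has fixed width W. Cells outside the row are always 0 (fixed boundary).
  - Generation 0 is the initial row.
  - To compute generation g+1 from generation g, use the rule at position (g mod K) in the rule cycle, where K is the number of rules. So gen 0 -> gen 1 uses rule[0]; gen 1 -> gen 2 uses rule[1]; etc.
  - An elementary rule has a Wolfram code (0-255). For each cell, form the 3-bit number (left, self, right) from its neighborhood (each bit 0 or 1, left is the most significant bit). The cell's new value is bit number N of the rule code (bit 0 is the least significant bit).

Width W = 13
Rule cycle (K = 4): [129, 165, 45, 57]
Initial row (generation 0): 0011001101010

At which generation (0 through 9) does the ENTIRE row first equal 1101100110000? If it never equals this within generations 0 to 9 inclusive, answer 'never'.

Gen 0: 0011001101010
Gen 1 (rule 129): 1000000000000
Gen 2 (rule 165): 1011111111111
Gen 3 (rule 45): 1110000000000
Gen 4 (rule 57): 1001111111111
Gen 5 (rule 129): 0000111111110
Gen 6 (rule 165): 1110011111100
Gen 7 (rule 45): 1000010000001
Gen 8 (rule 57): 0111001111100
Gen 9 (rule 129): 0010000111001

Answer: never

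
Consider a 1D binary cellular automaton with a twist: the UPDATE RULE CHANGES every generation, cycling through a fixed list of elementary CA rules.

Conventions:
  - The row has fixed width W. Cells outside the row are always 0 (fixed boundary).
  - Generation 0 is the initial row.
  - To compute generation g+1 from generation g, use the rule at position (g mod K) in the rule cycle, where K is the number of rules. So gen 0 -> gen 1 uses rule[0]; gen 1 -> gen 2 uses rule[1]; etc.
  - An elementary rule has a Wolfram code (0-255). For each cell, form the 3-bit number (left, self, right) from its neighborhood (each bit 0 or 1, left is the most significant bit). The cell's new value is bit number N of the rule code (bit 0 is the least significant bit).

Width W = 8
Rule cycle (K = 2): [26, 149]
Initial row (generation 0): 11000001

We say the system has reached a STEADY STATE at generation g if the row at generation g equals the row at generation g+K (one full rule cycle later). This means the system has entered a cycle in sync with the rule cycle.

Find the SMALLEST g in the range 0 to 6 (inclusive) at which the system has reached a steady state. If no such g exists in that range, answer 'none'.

Gen 0: 11000001
Gen 1 (rule 26): 10100010
Gen 2 (rule 149): 10111011
Gen 3 (rule 26): 00100010
Gen 4 (rule 149): 10111011
Gen 5 (rule 26): 00100010
Gen 6 (rule 149): 10111011
Gen 7 (rule 26): 00100010
Gen 8 (rule 149): 10111011

Answer: 2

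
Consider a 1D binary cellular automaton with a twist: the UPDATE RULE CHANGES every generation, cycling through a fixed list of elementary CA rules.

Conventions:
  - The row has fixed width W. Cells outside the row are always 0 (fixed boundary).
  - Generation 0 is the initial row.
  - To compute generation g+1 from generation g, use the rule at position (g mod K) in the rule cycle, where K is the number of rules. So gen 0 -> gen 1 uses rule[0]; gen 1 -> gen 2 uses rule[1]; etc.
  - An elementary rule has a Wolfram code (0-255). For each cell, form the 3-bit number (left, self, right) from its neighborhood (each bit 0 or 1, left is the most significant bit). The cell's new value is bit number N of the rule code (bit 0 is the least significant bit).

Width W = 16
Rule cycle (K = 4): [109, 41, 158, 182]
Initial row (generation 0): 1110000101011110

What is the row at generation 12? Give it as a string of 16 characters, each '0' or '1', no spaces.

Gen 0: 1110000101011110
Gen 1 (rule 109): 1010110111110010
Gen 2 (rule 41): 0101101100000000
Gen 3 (rule 158): 1101001010000000
Gen 4 (rule 182): 0011111111000000
Gen 5 (rule 109): 1010000001011111
Gen 6 (rule 41): 0100111100110000
Gen 7 (rule 158): 1111111011101000
Gen 8 (rule 182): 0111110101011100
Gen 9 (rule 109): 0100011111110101
Gen 10 (rule 41): 0001010000001010
Gen 11 (rule 158): 0011011000011011
Gen 12 (rule 182): 0100100100100100

Answer: 0100100100100100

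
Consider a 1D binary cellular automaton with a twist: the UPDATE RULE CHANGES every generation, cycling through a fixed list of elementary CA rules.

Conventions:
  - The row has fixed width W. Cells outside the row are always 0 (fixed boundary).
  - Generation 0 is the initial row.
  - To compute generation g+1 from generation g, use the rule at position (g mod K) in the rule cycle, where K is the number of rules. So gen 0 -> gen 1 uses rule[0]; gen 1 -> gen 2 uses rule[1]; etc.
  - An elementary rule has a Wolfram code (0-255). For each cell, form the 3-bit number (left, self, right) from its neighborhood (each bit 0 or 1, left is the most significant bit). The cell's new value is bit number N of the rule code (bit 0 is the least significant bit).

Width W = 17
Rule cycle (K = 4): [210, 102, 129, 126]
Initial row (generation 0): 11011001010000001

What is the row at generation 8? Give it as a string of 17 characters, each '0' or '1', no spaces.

Answer: 10000001111100011

Derivation:
Gen 0: 11011001010000001
Gen 1 (rule 210): 01001110001000010
Gen 2 (rule 102): 11010010011000110
Gen 3 (rule 129): 00000000000010000
Gen 4 (rule 126): 00000000000111000
Gen 5 (rule 210): 00000000001011100
Gen 6 (rule 102): 00000000011100100
Gen 7 (rule 129): 11111111001000001
Gen 8 (rule 126): 10000001111100011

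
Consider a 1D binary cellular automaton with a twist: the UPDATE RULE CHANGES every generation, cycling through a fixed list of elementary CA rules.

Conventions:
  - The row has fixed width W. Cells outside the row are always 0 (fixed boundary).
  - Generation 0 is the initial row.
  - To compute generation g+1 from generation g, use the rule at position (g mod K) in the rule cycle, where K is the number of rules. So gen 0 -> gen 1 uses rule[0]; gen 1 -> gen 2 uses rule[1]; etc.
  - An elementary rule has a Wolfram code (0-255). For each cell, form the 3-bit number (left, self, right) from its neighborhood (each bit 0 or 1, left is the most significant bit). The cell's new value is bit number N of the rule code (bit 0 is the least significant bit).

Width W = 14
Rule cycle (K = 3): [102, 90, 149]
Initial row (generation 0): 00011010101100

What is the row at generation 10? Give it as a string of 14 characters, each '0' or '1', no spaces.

Gen 0: 00011010101100
Gen 1 (rule 102): 00101111110100
Gen 2 (rule 90): 01001000010010
Gen 3 (rule 149): 01101111011011
Gen 4 (rule 102): 10110001101101
Gen 5 (rule 90): 00111011101100
Gen 6 (rule 149): 10010001000011
Gen 7 (rule 102): 10110011000101
Gen 8 (rule 90): 00111111101000
Gen 9 (rule 149): 10011111001111
Gen 10 (rule 102): 10100001010001

Answer: 10100001010001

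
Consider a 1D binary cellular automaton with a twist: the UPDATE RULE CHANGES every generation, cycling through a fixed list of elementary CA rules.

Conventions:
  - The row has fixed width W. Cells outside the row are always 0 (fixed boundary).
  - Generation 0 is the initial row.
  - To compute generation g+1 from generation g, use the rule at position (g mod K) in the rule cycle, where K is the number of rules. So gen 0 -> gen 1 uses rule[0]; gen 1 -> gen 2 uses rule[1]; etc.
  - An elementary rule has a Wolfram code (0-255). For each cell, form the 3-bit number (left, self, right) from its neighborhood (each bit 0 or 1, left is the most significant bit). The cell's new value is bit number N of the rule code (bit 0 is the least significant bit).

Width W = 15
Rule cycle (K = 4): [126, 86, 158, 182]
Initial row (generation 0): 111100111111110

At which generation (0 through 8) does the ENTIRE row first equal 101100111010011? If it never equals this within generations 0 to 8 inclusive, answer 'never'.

Answer: 7

Derivation:
Gen 0: 111100111111110
Gen 1 (rule 126): 100111100000011
Gen 2 (rule 86): 111000110000101
Gen 3 (rule 158): 110101101001101
Gen 4 (rule 182): 001110011110011
Gen 5 (rule 126): 011011110011111
Gen 6 (rule 86): 101000011100001
Gen 7 (rule 158): 101100111010011
Gen 8 (rule 182): 110011010111100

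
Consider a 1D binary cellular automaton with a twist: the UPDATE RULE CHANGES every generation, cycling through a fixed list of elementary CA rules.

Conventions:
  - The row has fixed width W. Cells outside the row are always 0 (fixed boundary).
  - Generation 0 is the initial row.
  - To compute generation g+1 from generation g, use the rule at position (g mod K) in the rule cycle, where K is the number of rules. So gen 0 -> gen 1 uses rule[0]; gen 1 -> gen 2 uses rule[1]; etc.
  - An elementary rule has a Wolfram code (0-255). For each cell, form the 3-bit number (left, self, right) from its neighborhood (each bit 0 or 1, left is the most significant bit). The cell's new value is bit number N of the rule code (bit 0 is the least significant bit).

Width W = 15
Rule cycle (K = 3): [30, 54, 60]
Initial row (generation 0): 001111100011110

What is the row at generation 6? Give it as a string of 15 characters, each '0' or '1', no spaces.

Answer: 100000100010000

Derivation:
Gen 0: 001111100011110
Gen 1 (rule 30): 011000010110001
Gen 2 (rule 54): 100100111001011
Gen 3 (rule 60): 110110100101110
Gen 4 (rule 30): 100100111101001
Gen 5 (rule 54): 111111000011111
Gen 6 (rule 60): 100000100010000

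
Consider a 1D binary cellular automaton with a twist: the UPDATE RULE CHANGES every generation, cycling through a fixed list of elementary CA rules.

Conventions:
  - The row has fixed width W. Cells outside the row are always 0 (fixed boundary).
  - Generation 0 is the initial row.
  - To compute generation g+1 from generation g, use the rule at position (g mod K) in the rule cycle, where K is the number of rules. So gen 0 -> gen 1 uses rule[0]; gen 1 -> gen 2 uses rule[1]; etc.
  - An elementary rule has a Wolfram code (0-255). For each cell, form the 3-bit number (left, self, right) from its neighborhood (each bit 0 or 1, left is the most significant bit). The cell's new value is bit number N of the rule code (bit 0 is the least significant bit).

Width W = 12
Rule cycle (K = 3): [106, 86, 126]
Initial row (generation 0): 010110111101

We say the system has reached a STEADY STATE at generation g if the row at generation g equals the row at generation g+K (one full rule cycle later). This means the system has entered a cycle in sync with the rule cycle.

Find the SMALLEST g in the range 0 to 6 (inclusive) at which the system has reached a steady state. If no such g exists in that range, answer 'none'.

Gen 0: 010110111101
Gen 1 (rule 106): 101111100110
Gen 2 (rule 86): 100000111011
Gen 3 (rule 126): 110001101111
Gen 4 (rule 106): 110011111001
Gen 5 (rule 86): 011100001111
Gen 6 (rule 126): 110110011001
Gen 7 (rule 106): 111110111010
Gen 8 (rule 86): 000010001011
Gen 9 (rule 126): 000111011111

Answer: none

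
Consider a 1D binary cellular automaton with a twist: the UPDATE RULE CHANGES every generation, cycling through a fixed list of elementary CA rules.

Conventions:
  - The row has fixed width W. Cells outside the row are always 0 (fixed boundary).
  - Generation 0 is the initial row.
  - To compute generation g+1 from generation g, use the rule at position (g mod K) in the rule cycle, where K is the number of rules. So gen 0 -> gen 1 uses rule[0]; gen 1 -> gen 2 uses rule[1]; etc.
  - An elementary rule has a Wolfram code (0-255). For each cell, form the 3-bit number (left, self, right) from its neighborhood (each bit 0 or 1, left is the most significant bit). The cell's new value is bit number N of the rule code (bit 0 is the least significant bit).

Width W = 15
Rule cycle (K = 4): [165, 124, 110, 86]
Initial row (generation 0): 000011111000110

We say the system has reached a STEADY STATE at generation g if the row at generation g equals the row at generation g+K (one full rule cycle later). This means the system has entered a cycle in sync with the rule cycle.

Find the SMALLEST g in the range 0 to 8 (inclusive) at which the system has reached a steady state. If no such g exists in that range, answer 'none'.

Gen 0: 000011111000110
Gen 1 (rule 165): 111001110010000
Gen 2 (rule 124): 101101011011000
Gen 3 (rule 110): 111111111111000
Gen 4 (rule 86): 000000000001100
Gen 5 (rule 165): 111111111100001
Gen 6 (rule 124): 100000000110001
Gen 7 (rule 110): 100000001110011
Gen 8 (rule 86): 110000010011101
Gen 9 (rule 165): 000111010001011
Gen 10 (rule 124): 000101111001111
Gen 11 (rule 110): 001111001011001
Gen 12 (rule 86): 010001111001111

Answer: none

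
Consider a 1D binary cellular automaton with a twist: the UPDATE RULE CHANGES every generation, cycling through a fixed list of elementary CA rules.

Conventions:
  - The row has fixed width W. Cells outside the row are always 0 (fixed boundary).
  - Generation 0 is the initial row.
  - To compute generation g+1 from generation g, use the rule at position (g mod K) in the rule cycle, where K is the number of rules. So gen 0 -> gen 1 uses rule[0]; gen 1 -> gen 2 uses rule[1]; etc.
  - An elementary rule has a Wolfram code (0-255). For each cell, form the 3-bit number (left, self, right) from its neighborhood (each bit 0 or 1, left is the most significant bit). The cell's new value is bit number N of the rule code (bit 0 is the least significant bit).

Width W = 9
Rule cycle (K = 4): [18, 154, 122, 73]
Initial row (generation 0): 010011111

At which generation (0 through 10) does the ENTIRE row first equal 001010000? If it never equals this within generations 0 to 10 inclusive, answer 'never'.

Answer: 2

Derivation:
Gen 0: 010011111
Gen 1 (rule 18): 101100000
Gen 2 (rule 154): 001010000
Gen 3 (rule 122): 010101000
Gen 4 (rule 73): 000000011
Gen 5 (rule 18): 000000100
Gen 6 (rule 154): 000001010
Gen 7 (rule 122): 000010101
Gen 8 (rule 73): 111000000
Gen 9 (rule 18): 000100000
Gen 10 (rule 154): 001010000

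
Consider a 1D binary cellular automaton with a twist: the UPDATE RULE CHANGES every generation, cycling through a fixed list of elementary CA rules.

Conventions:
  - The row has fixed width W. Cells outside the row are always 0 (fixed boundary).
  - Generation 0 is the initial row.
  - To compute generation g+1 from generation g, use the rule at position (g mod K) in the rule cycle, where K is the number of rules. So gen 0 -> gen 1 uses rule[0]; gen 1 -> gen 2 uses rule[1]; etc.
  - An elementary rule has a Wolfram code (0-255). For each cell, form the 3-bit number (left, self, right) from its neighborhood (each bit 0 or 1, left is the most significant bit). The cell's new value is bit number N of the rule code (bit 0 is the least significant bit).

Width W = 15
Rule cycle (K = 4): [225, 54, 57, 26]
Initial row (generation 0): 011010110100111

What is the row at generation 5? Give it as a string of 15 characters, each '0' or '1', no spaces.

Gen 0: 011010110100111
Gen 1 (rule 225): 001101011000011
Gen 2 (rule 54): 010011100100100
Gen 3 (rule 57): 001010010010011
Gen 4 (rule 26): 010001101101110
Gen 5 (rule 225): 000100110110110

Answer: 000100110110110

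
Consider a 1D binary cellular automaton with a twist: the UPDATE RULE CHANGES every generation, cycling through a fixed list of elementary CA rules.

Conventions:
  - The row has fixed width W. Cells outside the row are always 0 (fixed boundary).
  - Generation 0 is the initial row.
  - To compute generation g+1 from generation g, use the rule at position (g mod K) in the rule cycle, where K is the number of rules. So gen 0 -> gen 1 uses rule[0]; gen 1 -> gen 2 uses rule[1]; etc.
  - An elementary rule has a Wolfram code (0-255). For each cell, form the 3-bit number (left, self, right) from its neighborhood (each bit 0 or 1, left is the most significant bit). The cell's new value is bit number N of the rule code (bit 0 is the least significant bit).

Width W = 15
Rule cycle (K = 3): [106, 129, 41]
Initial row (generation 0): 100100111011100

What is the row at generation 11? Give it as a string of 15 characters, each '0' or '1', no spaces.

Gen 0: 100100111011100
Gen 1 (rule 106): 001001101110100
Gen 2 (rule 129): 100000000100001
Gen 3 (rule 41): 001111110001100
Gen 4 (rule 106): 011000010011100
Gen 5 (rule 129): 000011000001001
Gen 6 (rule 41): 111010011100000
Gen 7 (rule 106): 101100110100000
Gen 8 (rule 129): 000000000001111
Gen 9 (rule 41): 111111111101000
Gen 10 (rule 106): 100000000110000
Gen 11 (rule 129): 001111110000111

Answer: 001111110000111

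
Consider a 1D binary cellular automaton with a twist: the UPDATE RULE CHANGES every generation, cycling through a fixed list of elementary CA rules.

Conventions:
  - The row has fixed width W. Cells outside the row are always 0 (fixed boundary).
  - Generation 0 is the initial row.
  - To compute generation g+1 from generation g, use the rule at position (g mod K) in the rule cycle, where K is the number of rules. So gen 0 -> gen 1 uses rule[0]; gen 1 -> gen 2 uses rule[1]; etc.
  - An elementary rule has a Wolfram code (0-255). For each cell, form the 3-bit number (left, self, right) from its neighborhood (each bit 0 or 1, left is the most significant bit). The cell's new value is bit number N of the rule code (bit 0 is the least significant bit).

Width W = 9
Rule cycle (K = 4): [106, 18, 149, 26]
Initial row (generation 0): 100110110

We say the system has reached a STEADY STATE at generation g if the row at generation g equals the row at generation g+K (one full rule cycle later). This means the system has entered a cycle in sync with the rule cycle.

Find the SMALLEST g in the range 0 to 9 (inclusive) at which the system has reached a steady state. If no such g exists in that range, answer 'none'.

Answer: 7

Derivation:
Gen 0: 100110110
Gen 1 (rule 106): 001111110
Gen 2 (rule 18): 010000001
Gen 3 (rule 149): 011111101
Gen 4 (rule 26): 110000000
Gen 5 (rule 106): 110000000
Gen 6 (rule 18): 001000000
Gen 7 (rule 149): 101111111
Gen 8 (rule 26): 001000000
Gen 9 (rule 106): 010000000
Gen 10 (rule 18): 101000000
Gen 11 (rule 149): 101111111
Gen 12 (rule 26): 001000000
Gen 13 (rule 106): 010000000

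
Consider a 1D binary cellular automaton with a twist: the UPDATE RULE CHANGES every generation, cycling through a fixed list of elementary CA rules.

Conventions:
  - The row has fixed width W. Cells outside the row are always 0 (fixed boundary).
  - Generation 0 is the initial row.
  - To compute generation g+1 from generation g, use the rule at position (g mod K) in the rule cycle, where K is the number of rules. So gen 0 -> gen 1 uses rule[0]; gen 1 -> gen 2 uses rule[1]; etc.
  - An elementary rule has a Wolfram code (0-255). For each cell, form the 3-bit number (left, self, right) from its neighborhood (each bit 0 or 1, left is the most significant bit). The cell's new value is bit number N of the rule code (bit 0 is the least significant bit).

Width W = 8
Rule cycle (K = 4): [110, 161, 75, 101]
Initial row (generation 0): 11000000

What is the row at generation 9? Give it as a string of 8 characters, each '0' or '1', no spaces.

Gen 0: 11000000
Gen 1 (rule 110): 11000000
Gen 2 (rule 161): 00011111
Gen 3 (rule 75): 11110001
Gen 4 (rule 101): 00010101
Gen 5 (rule 110): 00111111
Gen 6 (rule 161): 10011110
Gen 7 (rule 75): 00110010
Gen 8 (rule 101): 10010010
Gen 9 (rule 110): 10110110

Answer: 10110110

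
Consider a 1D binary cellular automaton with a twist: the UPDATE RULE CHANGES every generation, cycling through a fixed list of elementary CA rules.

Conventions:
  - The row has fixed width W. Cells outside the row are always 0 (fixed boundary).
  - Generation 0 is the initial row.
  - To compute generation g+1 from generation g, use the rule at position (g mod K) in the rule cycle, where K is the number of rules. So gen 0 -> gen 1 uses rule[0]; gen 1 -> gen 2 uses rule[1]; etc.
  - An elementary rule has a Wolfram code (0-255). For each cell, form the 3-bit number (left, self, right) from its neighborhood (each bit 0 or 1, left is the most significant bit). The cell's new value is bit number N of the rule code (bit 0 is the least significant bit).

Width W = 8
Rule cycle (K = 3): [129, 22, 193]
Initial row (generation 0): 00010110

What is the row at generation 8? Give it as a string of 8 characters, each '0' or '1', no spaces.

Gen 0: 00010110
Gen 1 (rule 129): 11000000
Gen 2 (rule 22): 00100000
Gen 3 (rule 193): 10001111
Gen 4 (rule 129): 00100110
Gen 5 (rule 22): 01111001
Gen 6 (rule 193): 00111000
Gen 7 (rule 129): 10010011
Gen 8 (rule 22): 11111100

Answer: 11111100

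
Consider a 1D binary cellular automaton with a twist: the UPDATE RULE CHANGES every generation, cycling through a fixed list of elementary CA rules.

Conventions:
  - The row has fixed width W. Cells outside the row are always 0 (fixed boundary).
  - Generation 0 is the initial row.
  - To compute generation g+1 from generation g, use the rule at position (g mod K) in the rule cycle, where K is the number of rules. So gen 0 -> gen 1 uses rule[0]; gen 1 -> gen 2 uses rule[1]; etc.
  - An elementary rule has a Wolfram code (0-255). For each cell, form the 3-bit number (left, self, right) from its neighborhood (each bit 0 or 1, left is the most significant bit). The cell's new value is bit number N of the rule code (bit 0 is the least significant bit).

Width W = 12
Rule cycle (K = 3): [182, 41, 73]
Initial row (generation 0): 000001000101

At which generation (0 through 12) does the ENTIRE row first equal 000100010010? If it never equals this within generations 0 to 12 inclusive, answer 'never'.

Gen 0: 000001000101
Gen 1 (rule 182): 000011101111
Gen 2 (rule 41): 111010011000
Gen 3 (rule 73): 101000011011
Gen 4 (rule 182): 111100100100
Gen 5 (rule 41): 100000000001
Gen 6 (rule 73): 001111111100
Gen 7 (rule 182): 010111111010
Gen 8 (rule 41): 001100000100
Gen 9 (rule 73): 101101110001
Gen 10 (rule 182): 110010101011
Gen 11 (rule 41): 100001010110
Gen 12 (rule 73): 001100000110

Answer: never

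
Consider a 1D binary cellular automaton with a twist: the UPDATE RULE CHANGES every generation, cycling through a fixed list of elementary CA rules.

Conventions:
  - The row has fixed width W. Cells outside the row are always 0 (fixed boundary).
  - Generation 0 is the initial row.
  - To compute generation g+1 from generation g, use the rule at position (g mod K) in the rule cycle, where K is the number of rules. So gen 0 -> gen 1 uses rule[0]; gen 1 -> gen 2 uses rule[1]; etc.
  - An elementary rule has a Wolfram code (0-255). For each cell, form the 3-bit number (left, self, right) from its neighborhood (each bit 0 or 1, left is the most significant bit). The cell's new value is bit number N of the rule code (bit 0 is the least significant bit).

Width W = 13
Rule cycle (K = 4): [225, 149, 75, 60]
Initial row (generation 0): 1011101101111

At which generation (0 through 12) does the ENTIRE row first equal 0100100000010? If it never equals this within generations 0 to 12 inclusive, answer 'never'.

Answer: 2

Derivation:
Gen 0: 1011101101111
Gen 1 (rule 225): 0101110110111
Gen 2 (rule 149): 0100100000010
Gen 3 (rule 75): 1001001111100
Gen 4 (rule 60): 1101101000010
Gen 5 (rule 225): 0110110011000
Gen 6 (rule 149): 0000001000111
Gen 7 (rule 75): 1111110011101
Gen 8 (rule 60): 1000001010011
Gen 9 (rule 225): 0011100100001
Gen 10 (rule 149): 1001010111101
Gen 11 (rule 75): 0010000100100
Gen 12 (rule 60): 0011000110110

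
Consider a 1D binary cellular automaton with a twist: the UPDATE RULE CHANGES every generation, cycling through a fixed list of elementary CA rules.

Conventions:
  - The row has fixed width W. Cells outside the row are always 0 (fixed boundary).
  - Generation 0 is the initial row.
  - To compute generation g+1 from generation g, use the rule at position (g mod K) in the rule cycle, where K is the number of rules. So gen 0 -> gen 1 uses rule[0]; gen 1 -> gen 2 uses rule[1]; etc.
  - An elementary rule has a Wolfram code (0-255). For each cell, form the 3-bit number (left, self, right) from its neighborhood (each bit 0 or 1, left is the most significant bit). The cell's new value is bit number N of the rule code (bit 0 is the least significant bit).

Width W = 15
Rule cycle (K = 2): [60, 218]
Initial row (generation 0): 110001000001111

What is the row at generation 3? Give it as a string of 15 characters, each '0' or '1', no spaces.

Gen 0: 110001000001111
Gen 1 (rule 60): 101001100001000
Gen 2 (rule 218): 000111110010100
Gen 3 (rule 60): 000100001011110

Answer: 000100001011110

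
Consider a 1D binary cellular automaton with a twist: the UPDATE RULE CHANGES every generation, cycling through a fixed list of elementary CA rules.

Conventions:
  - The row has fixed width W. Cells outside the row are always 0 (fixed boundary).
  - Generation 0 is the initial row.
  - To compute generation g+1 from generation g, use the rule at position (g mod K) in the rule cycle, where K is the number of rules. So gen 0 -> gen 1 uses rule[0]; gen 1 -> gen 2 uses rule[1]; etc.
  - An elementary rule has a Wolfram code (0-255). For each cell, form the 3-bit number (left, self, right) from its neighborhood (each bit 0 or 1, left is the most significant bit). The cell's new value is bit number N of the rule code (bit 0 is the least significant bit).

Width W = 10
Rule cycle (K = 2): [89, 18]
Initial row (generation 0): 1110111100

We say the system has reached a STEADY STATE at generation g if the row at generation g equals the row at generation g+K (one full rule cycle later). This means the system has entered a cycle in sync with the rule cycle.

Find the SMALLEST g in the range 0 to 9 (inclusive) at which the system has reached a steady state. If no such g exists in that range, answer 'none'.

Answer: 4

Derivation:
Gen 0: 1110111100
Gen 1 (rule 89): 1010100111
Gen 2 (rule 18): 0000011000
Gen 3 (rule 89): 1111011111
Gen 4 (rule 18): 0000000000
Gen 5 (rule 89): 1111111111
Gen 6 (rule 18): 0000000000
Gen 7 (rule 89): 1111111111
Gen 8 (rule 18): 0000000000
Gen 9 (rule 89): 1111111111
Gen 10 (rule 18): 0000000000
Gen 11 (rule 89): 1111111111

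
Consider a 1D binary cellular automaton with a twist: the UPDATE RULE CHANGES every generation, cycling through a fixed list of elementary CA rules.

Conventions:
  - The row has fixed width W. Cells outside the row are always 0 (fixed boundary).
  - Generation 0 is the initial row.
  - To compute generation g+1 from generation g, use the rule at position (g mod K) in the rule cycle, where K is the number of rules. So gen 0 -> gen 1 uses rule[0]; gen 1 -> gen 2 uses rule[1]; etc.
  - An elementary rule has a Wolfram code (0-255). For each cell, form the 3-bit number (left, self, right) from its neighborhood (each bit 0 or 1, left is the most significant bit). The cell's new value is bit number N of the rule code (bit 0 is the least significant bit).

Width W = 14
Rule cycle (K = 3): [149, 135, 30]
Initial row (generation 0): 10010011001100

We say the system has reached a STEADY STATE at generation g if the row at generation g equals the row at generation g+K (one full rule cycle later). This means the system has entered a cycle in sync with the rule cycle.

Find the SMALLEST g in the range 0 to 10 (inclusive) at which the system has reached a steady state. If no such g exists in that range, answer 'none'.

Answer: none

Derivation:
Gen 0: 10010011001100
Gen 1 (rule 149): 11011000100011
Gen 2 (rule 135): 00000011101100
Gen 3 (rule 30): 00000110001010
Gen 4 (rule 149): 11110001101011
Gen 5 (rule 135): 01100110001000
Gen 6 (rule 30): 11011101011100
Gen 7 (rule 149): 00001001001011
Gen 8 (rule 135): 11111011011000
Gen 9 (rule 30): 10000010010100
Gen 10 (rule 149): 11111011010111
Gen 11 (rule 135): 01110000010010
Gen 12 (rule 30): 11001000111111
Gen 13 (rule 149): 00101110011110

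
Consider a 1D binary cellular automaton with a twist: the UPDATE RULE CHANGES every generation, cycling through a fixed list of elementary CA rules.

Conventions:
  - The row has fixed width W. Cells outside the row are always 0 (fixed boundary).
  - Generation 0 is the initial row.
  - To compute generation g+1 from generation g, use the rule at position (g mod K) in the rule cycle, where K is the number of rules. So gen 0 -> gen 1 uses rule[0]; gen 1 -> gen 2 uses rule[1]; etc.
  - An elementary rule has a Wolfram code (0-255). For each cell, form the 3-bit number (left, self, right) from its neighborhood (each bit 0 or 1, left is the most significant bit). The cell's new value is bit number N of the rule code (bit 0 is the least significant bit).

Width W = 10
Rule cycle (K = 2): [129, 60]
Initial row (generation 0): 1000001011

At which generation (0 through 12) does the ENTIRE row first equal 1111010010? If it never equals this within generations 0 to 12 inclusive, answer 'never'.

Gen 0: 1000001011
Gen 1 (rule 129): 0011100000
Gen 2 (rule 60): 0010010000
Gen 3 (rule 129): 1000000111
Gen 4 (rule 60): 1100000100
Gen 5 (rule 129): 0001110001
Gen 6 (rule 60): 0001001001
Gen 7 (rule 129): 1100000000
Gen 8 (rule 60): 1010000000
Gen 9 (rule 129): 0000111111
Gen 10 (rule 60): 0000100000
Gen 11 (rule 129): 1110001111
Gen 12 (rule 60): 1001001000

Answer: never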